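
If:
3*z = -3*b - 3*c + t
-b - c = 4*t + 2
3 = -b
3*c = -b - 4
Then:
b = -3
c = -1/3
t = 1/3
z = 31/9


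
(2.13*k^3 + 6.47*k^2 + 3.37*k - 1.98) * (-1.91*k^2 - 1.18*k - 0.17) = -4.0683*k^5 - 14.8711*k^4 - 14.4334*k^3 - 1.2947*k^2 + 1.7635*k + 0.3366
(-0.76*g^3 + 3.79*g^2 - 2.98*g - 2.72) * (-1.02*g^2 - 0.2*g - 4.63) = 0.7752*g^5 - 3.7138*g^4 + 5.8004*g^3 - 14.1773*g^2 + 14.3414*g + 12.5936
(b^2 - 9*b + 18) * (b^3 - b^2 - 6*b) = b^5 - 10*b^4 + 21*b^3 + 36*b^2 - 108*b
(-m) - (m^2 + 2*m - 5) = -m^2 - 3*m + 5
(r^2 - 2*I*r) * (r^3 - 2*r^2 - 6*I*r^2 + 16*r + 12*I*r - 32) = r^5 - 2*r^4 - 8*I*r^4 + 4*r^3 + 16*I*r^3 - 8*r^2 - 32*I*r^2 + 64*I*r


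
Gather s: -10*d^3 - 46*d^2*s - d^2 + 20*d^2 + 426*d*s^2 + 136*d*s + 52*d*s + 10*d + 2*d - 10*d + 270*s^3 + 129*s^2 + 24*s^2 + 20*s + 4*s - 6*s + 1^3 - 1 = -10*d^3 + 19*d^2 + 2*d + 270*s^3 + s^2*(426*d + 153) + s*(-46*d^2 + 188*d + 18)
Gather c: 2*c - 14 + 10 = 2*c - 4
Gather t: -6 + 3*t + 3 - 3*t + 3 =0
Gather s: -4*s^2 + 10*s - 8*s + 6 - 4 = -4*s^2 + 2*s + 2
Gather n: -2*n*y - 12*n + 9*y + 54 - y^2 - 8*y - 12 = n*(-2*y - 12) - y^2 + y + 42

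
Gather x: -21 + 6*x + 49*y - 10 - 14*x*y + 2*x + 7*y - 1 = x*(8 - 14*y) + 56*y - 32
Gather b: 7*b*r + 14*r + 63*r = 7*b*r + 77*r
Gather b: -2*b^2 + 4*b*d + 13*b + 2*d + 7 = -2*b^2 + b*(4*d + 13) + 2*d + 7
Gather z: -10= -10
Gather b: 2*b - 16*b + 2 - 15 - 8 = -14*b - 21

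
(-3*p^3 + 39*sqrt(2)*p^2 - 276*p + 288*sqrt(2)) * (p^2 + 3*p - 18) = -3*p^5 - 9*p^4 + 39*sqrt(2)*p^4 - 222*p^3 + 117*sqrt(2)*p^3 - 828*p^2 - 414*sqrt(2)*p^2 + 864*sqrt(2)*p + 4968*p - 5184*sqrt(2)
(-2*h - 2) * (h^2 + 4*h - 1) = -2*h^3 - 10*h^2 - 6*h + 2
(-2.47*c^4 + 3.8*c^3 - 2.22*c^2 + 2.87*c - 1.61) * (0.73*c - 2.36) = -1.8031*c^5 + 8.6032*c^4 - 10.5886*c^3 + 7.3343*c^2 - 7.9485*c + 3.7996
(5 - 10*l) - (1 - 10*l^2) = 10*l^2 - 10*l + 4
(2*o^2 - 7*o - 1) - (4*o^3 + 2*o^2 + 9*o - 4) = -4*o^3 - 16*o + 3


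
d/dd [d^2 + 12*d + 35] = 2*d + 12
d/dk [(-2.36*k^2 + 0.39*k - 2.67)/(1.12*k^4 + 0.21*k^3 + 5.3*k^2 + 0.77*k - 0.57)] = (5.2864*k^5 - 0.8148*k^4 + 11.7978*k^3 - 2.2021*k^2 + 30.9924*k + 1.8336)/(1.2544*k^8 + 0.4704*k^7 + 11.9161*k^6 + 3.9508*k^5 + 27.1366*k^4 + 7.9226*k^3 - 5.4491*k^2 - 0.8778*k + 0.3249)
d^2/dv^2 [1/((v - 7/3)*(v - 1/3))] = 486*(9*v^2 - 24*v + 19)/(729*v^6 - 5832*v^5 + 17253*v^4 - 22896*v^3 + 13419*v^2 - 3528*v + 343)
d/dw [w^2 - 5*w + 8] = 2*w - 5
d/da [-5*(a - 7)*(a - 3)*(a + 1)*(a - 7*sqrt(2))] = -20*a^3 + 135*a^2 + 105*sqrt(2)*a^2 - 630*sqrt(2)*a - 110*a - 105 + 385*sqrt(2)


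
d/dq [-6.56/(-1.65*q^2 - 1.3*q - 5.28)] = (-21.648*q - 8.528)/(1.65*q^2 + 1.3*q + 5.28)^2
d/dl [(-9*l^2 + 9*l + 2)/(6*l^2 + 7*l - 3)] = (-117*l^2 + 30*l - 41)/(36*l^4 + 84*l^3 + 13*l^2 - 42*l + 9)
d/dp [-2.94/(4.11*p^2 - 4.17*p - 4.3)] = (24.1668*p - 12.2598)/(-4.11*p^2 + 4.17*p + 4.3)^2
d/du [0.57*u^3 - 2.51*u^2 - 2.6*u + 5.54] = 1.71*u^2 - 5.02*u - 2.6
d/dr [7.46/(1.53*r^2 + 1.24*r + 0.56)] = (-22.8276*r - 9.2504)/(1.53*r^2 + 1.24*r + 0.56)^2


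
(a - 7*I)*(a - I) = a^2 - 8*I*a - 7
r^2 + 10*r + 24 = (r + 4)*(r + 6)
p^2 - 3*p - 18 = (p - 6)*(p + 3)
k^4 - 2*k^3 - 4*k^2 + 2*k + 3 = (k - 3)*(k - 1)*(k + 1)^2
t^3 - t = t*(t - 1)*(t + 1)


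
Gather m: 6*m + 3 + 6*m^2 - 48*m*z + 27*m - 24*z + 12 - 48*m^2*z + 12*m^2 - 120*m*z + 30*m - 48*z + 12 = m^2*(18 - 48*z) + m*(63 - 168*z) - 72*z + 27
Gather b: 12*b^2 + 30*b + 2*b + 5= 12*b^2 + 32*b + 5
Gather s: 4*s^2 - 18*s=4*s^2 - 18*s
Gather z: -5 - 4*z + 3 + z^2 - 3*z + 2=z^2 - 7*z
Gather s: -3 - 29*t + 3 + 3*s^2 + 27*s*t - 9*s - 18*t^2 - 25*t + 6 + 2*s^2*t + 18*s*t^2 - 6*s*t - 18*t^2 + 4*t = s^2*(2*t + 3) + s*(18*t^2 + 21*t - 9) - 36*t^2 - 50*t + 6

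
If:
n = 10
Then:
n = 10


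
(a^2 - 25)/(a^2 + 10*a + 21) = (a^2 - 25)/(a^2 + 10*a + 21)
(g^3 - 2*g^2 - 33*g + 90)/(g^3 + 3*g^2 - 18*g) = (g - 5)/g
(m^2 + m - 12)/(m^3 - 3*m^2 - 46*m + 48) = (m^2 + m - 12)/(m^3 - 3*m^2 - 46*m + 48)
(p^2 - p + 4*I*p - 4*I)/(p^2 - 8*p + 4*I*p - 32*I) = (p - 1)/(p - 8)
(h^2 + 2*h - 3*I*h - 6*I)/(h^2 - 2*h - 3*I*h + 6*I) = (h + 2)/(h - 2)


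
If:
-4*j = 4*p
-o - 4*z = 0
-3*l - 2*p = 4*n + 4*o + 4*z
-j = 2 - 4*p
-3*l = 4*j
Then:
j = -2/5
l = 8/15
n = 3*z - 3/5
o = -4*z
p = 2/5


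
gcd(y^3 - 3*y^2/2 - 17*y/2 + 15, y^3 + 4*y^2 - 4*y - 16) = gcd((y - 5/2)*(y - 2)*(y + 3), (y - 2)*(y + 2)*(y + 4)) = y - 2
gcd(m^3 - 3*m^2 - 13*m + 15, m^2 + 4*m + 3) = m + 3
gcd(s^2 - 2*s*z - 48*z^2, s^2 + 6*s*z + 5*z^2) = 1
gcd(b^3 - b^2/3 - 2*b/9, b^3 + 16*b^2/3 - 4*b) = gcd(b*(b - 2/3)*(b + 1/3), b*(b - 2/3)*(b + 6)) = b^2 - 2*b/3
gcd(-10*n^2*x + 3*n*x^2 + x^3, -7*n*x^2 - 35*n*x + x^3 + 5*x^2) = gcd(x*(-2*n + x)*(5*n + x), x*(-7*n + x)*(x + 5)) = x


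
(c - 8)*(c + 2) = c^2 - 6*c - 16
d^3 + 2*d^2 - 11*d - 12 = (d - 3)*(d + 1)*(d + 4)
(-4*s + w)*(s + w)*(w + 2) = -4*s^2*w - 8*s^2 - 3*s*w^2 - 6*s*w + w^3 + 2*w^2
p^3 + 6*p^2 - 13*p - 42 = (p - 3)*(p + 2)*(p + 7)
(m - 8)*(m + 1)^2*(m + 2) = m^4 - 4*m^3 - 27*m^2 - 38*m - 16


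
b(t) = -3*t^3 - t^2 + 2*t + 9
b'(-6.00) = -310.00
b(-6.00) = 609.00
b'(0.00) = 2.00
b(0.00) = 9.00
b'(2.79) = -73.64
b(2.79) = -58.36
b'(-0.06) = 2.09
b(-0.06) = 8.88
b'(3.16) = -94.19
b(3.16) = -89.33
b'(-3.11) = -78.83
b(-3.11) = 83.35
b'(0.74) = -4.41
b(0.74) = 8.72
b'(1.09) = -10.87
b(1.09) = 6.11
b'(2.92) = -80.58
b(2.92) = -68.38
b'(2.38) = -53.74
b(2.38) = -32.35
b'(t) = -9*t^2 - 2*t + 2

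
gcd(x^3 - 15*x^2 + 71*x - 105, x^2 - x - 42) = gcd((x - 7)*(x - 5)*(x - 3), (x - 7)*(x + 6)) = x - 7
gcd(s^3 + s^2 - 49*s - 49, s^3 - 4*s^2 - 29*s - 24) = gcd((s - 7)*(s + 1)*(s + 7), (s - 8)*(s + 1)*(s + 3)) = s + 1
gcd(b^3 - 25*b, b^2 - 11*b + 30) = b - 5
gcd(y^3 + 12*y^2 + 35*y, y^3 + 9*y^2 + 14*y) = y^2 + 7*y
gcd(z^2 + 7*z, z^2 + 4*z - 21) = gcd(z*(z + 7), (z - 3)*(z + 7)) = z + 7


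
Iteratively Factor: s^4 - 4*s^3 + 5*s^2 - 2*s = (s - 2)*(s^3 - 2*s^2 + s) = s*(s - 2)*(s^2 - 2*s + 1) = s*(s - 2)*(s - 1)*(s - 1)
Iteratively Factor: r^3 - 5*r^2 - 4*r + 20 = (r - 5)*(r^2 - 4) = (r - 5)*(r - 2)*(r + 2)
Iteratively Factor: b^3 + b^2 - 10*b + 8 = (b + 4)*(b^2 - 3*b + 2) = (b - 2)*(b + 4)*(b - 1)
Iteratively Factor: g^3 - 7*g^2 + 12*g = (g - 3)*(g^2 - 4*g) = (g - 4)*(g - 3)*(g)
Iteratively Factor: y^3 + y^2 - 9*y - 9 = (y + 3)*(y^2 - 2*y - 3) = (y - 3)*(y + 3)*(y + 1)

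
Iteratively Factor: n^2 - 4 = (n - 2)*(n + 2)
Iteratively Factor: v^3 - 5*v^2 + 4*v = (v - 4)*(v^2 - v) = (v - 4)*(v - 1)*(v)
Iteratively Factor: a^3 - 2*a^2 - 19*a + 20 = (a + 4)*(a^2 - 6*a + 5) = (a - 5)*(a + 4)*(a - 1)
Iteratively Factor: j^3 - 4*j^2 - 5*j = (j - 5)*(j^2 + j) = (j - 5)*(j + 1)*(j)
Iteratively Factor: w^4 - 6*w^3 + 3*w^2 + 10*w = (w - 5)*(w^3 - w^2 - 2*w) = (w - 5)*(w + 1)*(w^2 - 2*w) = (w - 5)*(w - 2)*(w + 1)*(w)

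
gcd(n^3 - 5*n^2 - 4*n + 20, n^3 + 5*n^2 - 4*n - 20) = n^2 - 4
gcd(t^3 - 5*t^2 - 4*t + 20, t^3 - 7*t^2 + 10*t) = t^2 - 7*t + 10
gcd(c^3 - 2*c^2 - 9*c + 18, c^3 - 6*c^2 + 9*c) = c - 3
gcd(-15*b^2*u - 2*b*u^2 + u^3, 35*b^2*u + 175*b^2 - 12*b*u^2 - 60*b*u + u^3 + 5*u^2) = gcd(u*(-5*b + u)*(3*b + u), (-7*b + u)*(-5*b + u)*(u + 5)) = -5*b + u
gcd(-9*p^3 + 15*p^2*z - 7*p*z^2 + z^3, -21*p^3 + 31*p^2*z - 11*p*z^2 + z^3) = 3*p^2 - 4*p*z + z^2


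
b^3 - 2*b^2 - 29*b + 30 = (b - 6)*(b - 1)*(b + 5)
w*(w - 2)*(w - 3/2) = w^3 - 7*w^2/2 + 3*w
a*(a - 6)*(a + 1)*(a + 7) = a^4 + 2*a^3 - 41*a^2 - 42*a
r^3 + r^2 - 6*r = r*(r - 2)*(r + 3)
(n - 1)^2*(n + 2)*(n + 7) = n^4 + 7*n^3 - 3*n^2 - 19*n + 14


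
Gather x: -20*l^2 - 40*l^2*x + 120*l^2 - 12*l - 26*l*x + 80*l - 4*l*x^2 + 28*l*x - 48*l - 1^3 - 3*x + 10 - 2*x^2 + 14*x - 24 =100*l^2 + 20*l + x^2*(-4*l - 2) + x*(-40*l^2 + 2*l + 11) - 15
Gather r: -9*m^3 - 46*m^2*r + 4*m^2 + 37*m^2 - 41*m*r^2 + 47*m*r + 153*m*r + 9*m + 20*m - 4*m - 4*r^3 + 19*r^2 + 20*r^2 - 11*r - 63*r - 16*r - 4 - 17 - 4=-9*m^3 + 41*m^2 + 25*m - 4*r^3 + r^2*(39 - 41*m) + r*(-46*m^2 + 200*m - 90) - 25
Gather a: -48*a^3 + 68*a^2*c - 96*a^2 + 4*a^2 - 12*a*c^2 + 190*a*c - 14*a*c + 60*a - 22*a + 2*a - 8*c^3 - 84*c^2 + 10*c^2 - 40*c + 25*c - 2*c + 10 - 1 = -48*a^3 + a^2*(68*c - 92) + a*(-12*c^2 + 176*c + 40) - 8*c^3 - 74*c^2 - 17*c + 9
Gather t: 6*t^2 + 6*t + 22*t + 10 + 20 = 6*t^2 + 28*t + 30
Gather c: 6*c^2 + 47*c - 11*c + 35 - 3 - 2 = 6*c^2 + 36*c + 30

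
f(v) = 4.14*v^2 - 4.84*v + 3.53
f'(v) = 8.28*v - 4.84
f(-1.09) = 13.72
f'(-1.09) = -13.87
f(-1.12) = 14.14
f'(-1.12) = -14.11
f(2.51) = 17.46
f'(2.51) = 15.94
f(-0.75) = 9.49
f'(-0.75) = -11.05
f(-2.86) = 51.24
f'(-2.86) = -28.52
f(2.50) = 17.30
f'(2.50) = 15.86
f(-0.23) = 4.86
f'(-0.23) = -6.74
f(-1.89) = 27.47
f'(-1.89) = -20.49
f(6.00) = 123.53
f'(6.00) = 44.84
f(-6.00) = 181.61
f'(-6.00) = -54.52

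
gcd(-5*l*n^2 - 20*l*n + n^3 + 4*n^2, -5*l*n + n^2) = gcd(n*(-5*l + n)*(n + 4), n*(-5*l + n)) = 5*l*n - n^2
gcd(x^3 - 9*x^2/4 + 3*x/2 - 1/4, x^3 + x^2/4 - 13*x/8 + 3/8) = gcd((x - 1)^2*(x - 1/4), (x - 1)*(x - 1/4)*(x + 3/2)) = x^2 - 5*x/4 + 1/4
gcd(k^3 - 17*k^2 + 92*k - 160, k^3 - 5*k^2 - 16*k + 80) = k^2 - 9*k + 20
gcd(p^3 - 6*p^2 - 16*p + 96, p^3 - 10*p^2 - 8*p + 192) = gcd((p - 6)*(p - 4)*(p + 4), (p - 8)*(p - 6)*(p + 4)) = p^2 - 2*p - 24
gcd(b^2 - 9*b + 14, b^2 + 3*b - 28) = 1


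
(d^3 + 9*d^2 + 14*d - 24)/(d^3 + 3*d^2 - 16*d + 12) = (d + 4)/(d - 2)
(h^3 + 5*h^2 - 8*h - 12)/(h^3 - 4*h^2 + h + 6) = (h + 6)/(h - 3)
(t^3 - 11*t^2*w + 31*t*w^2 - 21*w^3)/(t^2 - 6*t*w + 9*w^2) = (t^2 - 8*t*w + 7*w^2)/(t - 3*w)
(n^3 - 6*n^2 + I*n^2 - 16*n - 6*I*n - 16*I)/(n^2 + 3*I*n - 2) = (n^2 - 6*n - 16)/(n + 2*I)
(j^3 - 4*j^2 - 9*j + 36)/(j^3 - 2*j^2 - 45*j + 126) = (j^2 - j - 12)/(j^2 + j - 42)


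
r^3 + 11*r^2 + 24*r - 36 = (r - 1)*(r + 6)^2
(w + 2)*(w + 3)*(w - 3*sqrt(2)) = w^3 - 3*sqrt(2)*w^2 + 5*w^2 - 15*sqrt(2)*w + 6*w - 18*sqrt(2)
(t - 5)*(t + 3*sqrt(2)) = t^2 - 5*t + 3*sqrt(2)*t - 15*sqrt(2)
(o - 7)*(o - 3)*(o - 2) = o^3 - 12*o^2 + 41*o - 42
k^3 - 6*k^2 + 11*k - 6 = (k - 3)*(k - 2)*(k - 1)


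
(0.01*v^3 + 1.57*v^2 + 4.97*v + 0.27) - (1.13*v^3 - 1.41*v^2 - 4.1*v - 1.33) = -1.12*v^3 + 2.98*v^2 + 9.07*v + 1.6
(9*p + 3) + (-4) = 9*p - 1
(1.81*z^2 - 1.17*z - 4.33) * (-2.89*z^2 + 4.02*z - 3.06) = -5.2309*z^4 + 10.6575*z^3 + 2.2717*z^2 - 13.8264*z + 13.2498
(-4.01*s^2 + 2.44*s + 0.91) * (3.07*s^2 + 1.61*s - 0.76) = -12.3107*s^4 + 1.0347*s^3 + 9.7697*s^2 - 0.3893*s - 0.6916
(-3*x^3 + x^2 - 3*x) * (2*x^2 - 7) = -6*x^5 + 2*x^4 + 15*x^3 - 7*x^2 + 21*x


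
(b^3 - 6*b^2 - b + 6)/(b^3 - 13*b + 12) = (b^2 - 5*b - 6)/(b^2 + b - 12)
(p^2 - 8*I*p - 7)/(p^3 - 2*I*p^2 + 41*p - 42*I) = 1/(p + 6*I)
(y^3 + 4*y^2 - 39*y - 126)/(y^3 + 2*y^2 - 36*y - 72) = (y^2 + 10*y + 21)/(y^2 + 8*y + 12)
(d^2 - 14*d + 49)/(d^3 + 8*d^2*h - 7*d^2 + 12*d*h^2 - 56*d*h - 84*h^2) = (d - 7)/(d^2 + 8*d*h + 12*h^2)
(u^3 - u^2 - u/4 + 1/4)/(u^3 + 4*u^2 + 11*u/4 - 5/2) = (2*u^2 - u - 1)/(2*u^2 + 9*u + 10)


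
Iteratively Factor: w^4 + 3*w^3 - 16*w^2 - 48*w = (w + 4)*(w^3 - w^2 - 12*w) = (w + 3)*(w + 4)*(w^2 - 4*w) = w*(w + 3)*(w + 4)*(w - 4)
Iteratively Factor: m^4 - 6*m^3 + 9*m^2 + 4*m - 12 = (m + 1)*(m^3 - 7*m^2 + 16*m - 12) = (m - 2)*(m + 1)*(m^2 - 5*m + 6) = (m - 2)^2*(m + 1)*(m - 3)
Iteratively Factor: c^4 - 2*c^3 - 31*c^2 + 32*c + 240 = (c - 5)*(c^3 + 3*c^2 - 16*c - 48) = (c - 5)*(c + 3)*(c^2 - 16) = (c - 5)*(c + 3)*(c + 4)*(c - 4)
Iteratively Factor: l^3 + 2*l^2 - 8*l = (l)*(l^2 + 2*l - 8) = l*(l - 2)*(l + 4)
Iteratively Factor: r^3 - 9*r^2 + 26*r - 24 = (r - 2)*(r^2 - 7*r + 12) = (r - 3)*(r - 2)*(r - 4)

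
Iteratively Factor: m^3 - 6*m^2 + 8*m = (m - 4)*(m^2 - 2*m) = m*(m - 4)*(m - 2)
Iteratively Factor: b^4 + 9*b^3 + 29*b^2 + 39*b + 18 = (b + 3)*(b^3 + 6*b^2 + 11*b + 6) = (b + 1)*(b + 3)*(b^2 + 5*b + 6) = (b + 1)*(b + 2)*(b + 3)*(b + 3)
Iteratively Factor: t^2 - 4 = (t - 2)*(t + 2)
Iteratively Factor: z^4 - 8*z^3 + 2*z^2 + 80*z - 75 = (z - 5)*(z^3 - 3*z^2 - 13*z + 15) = (z - 5)*(z - 1)*(z^2 - 2*z - 15) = (z - 5)^2*(z - 1)*(z + 3)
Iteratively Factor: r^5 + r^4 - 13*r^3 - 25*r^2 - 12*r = (r + 3)*(r^4 - 2*r^3 - 7*r^2 - 4*r) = (r - 4)*(r + 3)*(r^3 + 2*r^2 + r) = (r - 4)*(r + 1)*(r + 3)*(r^2 + r) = (r - 4)*(r + 1)^2*(r + 3)*(r)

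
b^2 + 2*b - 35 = (b - 5)*(b + 7)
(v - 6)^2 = v^2 - 12*v + 36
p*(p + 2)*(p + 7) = p^3 + 9*p^2 + 14*p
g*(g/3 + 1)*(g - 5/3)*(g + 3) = g^4/3 + 13*g^3/9 - g^2/3 - 5*g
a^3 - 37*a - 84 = (a - 7)*(a + 3)*(a + 4)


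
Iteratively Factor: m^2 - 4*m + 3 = (m - 1)*(m - 3)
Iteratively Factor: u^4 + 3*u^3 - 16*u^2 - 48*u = (u + 4)*(u^3 - u^2 - 12*u) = (u + 3)*(u + 4)*(u^2 - 4*u) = (u - 4)*(u + 3)*(u + 4)*(u)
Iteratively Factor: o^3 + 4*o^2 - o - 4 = (o + 1)*(o^2 + 3*o - 4) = (o + 1)*(o + 4)*(o - 1)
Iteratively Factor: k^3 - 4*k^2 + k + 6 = (k - 2)*(k^2 - 2*k - 3) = (k - 2)*(k + 1)*(k - 3)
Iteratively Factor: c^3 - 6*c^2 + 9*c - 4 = (c - 1)*(c^2 - 5*c + 4) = (c - 1)^2*(c - 4)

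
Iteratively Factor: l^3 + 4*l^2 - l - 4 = (l + 1)*(l^2 + 3*l - 4) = (l - 1)*(l + 1)*(l + 4)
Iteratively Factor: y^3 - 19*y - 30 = (y + 3)*(y^2 - 3*y - 10) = (y + 2)*(y + 3)*(y - 5)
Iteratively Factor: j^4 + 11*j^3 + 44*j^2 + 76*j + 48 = (j + 2)*(j^3 + 9*j^2 + 26*j + 24) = (j + 2)*(j + 3)*(j^2 + 6*j + 8) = (j + 2)*(j + 3)*(j + 4)*(j + 2)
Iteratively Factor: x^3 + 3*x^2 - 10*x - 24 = (x + 4)*(x^2 - x - 6) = (x + 2)*(x + 4)*(x - 3)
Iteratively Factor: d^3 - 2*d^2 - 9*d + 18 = (d - 2)*(d^2 - 9) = (d - 3)*(d - 2)*(d + 3)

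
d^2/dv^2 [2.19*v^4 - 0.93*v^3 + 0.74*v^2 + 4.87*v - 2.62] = 26.28*v^2 - 5.58*v + 1.48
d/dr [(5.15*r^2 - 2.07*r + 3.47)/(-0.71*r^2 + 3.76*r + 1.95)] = (17.8943*r^2 + 25.0124*r - 17.0837)/(0.5041*r^4 - 5.3392*r^3 + 11.3686*r^2 + 14.664*r + 3.8025)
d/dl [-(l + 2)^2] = -2*l - 4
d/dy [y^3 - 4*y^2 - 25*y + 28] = 3*y^2 - 8*y - 25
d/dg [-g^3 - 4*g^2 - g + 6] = -3*g^2 - 8*g - 1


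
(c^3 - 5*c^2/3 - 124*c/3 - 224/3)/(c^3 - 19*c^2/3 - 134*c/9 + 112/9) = 3*(c + 4)/(3*c - 2)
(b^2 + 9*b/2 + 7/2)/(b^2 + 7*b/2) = (b + 1)/b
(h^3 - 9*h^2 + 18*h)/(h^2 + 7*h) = (h^2 - 9*h + 18)/(h + 7)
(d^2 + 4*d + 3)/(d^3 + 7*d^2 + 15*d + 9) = 1/(d + 3)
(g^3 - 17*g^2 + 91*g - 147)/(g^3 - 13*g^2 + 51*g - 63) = (g - 7)/(g - 3)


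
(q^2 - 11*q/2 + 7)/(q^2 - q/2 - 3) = (2*q - 7)/(2*q + 3)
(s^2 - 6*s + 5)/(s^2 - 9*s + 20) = (s - 1)/(s - 4)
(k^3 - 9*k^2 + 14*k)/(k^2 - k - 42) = k*(k - 2)/(k + 6)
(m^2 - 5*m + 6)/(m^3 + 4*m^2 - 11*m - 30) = (m - 2)/(m^2 + 7*m + 10)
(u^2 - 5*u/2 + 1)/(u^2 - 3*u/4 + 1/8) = 4*(u - 2)/(4*u - 1)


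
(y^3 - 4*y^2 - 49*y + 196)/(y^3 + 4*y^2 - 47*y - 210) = (y^2 + 3*y - 28)/(y^2 + 11*y + 30)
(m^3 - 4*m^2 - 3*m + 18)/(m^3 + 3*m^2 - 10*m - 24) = (m - 3)/(m + 4)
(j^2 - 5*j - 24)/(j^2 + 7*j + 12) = (j - 8)/(j + 4)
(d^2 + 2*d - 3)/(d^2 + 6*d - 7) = (d + 3)/(d + 7)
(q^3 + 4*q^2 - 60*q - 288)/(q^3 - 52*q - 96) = (q + 6)/(q + 2)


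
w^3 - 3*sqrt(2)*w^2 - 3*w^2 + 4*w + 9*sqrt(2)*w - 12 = (w - 3)*(w - 2*sqrt(2))*(w - sqrt(2))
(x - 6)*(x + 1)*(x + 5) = x^3 - 31*x - 30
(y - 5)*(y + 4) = y^2 - y - 20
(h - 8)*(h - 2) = h^2 - 10*h + 16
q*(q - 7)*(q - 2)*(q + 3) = q^4 - 6*q^3 - 13*q^2 + 42*q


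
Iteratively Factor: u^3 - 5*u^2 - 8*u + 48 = (u - 4)*(u^2 - u - 12) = (u - 4)*(u + 3)*(u - 4)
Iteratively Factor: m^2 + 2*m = (m)*(m + 2)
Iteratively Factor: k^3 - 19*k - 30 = (k + 2)*(k^2 - 2*k - 15) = (k - 5)*(k + 2)*(k + 3)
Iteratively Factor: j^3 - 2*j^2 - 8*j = (j + 2)*(j^2 - 4*j) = j*(j + 2)*(j - 4)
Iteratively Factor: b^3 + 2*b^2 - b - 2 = (b + 1)*(b^2 + b - 2) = (b - 1)*(b + 1)*(b + 2)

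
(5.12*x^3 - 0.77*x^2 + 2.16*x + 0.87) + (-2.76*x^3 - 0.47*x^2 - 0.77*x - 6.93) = 2.36*x^3 - 1.24*x^2 + 1.39*x - 6.06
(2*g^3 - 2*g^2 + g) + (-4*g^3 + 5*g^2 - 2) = -2*g^3 + 3*g^2 + g - 2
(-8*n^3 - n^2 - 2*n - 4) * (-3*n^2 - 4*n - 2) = 24*n^5 + 35*n^4 + 26*n^3 + 22*n^2 + 20*n + 8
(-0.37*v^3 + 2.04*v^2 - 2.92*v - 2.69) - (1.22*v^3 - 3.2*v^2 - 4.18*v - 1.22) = -1.59*v^3 + 5.24*v^2 + 1.26*v - 1.47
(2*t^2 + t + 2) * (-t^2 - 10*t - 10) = -2*t^4 - 21*t^3 - 32*t^2 - 30*t - 20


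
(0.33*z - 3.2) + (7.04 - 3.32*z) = 3.84 - 2.99*z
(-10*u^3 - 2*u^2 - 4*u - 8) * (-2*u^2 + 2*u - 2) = 20*u^5 - 16*u^4 + 24*u^3 + 12*u^2 - 8*u + 16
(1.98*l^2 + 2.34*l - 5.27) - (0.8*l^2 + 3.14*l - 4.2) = 1.18*l^2 - 0.8*l - 1.07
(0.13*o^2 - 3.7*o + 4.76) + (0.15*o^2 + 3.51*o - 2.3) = 0.28*o^2 - 0.19*o + 2.46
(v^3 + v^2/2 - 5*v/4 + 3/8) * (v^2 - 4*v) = v^5 - 7*v^4/2 - 13*v^3/4 + 43*v^2/8 - 3*v/2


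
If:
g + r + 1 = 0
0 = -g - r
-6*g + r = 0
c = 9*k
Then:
No Solution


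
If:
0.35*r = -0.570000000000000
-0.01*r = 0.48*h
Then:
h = 0.03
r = -1.63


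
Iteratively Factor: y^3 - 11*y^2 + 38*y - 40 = (y - 4)*(y^2 - 7*y + 10) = (y - 5)*(y - 4)*(y - 2)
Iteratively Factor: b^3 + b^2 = (b)*(b^2 + b) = b^2*(b + 1)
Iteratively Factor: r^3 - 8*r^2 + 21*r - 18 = (r - 3)*(r^2 - 5*r + 6) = (r - 3)*(r - 2)*(r - 3)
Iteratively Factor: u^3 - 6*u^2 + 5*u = (u - 5)*(u^2 - u) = u*(u - 5)*(u - 1)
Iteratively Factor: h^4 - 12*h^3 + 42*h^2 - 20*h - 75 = (h + 1)*(h^3 - 13*h^2 + 55*h - 75) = (h - 5)*(h + 1)*(h^2 - 8*h + 15) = (h - 5)^2*(h + 1)*(h - 3)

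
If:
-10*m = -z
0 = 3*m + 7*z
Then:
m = 0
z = 0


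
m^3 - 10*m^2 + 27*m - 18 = (m - 6)*(m - 3)*(m - 1)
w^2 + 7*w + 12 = (w + 3)*(w + 4)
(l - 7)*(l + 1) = l^2 - 6*l - 7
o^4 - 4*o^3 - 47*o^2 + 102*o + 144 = (o - 8)*(o - 3)*(o + 1)*(o + 6)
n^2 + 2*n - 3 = (n - 1)*(n + 3)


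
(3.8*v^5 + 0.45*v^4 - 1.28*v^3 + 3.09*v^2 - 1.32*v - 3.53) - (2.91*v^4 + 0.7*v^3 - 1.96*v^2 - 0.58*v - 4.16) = 3.8*v^5 - 2.46*v^4 - 1.98*v^3 + 5.05*v^2 - 0.74*v + 0.63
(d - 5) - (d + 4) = -9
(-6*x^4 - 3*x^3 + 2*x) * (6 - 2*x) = 12*x^5 - 30*x^4 - 18*x^3 - 4*x^2 + 12*x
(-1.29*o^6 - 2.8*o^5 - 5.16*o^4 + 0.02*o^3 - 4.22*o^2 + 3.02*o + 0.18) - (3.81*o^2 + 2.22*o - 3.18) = -1.29*o^6 - 2.8*o^5 - 5.16*o^4 + 0.02*o^3 - 8.03*o^2 + 0.8*o + 3.36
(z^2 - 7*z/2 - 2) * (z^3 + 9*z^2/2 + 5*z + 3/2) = z^5 + z^4 - 51*z^3/4 - 25*z^2 - 61*z/4 - 3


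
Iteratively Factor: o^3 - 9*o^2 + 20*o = (o - 5)*(o^2 - 4*o) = (o - 5)*(o - 4)*(o)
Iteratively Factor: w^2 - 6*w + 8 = (w - 2)*(w - 4)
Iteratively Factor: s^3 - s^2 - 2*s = (s + 1)*(s^2 - 2*s) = (s - 2)*(s + 1)*(s)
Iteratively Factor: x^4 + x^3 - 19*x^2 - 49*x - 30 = (x + 2)*(x^3 - x^2 - 17*x - 15) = (x + 2)*(x + 3)*(x^2 - 4*x - 5) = (x - 5)*(x + 2)*(x + 3)*(x + 1)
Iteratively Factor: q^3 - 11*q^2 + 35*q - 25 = (q - 5)*(q^2 - 6*q + 5) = (q - 5)*(q - 1)*(q - 5)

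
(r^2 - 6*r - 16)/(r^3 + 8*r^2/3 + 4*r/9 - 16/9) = 9*(r - 8)/(9*r^2 + 6*r - 8)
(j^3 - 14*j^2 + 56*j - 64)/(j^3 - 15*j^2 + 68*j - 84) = (j^2 - 12*j + 32)/(j^2 - 13*j + 42)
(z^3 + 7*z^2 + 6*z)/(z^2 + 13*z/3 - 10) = 3*z*(z + 1)/(3*z - 5)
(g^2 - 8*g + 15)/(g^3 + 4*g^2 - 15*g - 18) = (g - 5)/(g^2 + 7*g + 6)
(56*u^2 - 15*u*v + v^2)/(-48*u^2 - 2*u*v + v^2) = (-7*u + v)/(6*u + v)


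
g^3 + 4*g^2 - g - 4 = (g - 1)*(g + 1)*(g + 4)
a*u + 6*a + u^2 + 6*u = (a + u)*(u + 6)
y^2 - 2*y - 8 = (y - 4)*(y + 2)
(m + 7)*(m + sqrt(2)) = m^2 + sqrt(2)*m + 7*m + 7*sqrt(2)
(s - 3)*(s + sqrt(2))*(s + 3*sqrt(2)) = s^3 - 3*s^2 + 4*sqrt(2)*s^2 - 12*sqrt(2)*s + 6*s - 18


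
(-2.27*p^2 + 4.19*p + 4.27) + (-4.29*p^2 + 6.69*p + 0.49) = -6.56*p^2 + 10.88*p + 4.76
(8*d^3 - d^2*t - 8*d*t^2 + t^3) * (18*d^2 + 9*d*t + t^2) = 144*d^5 + 54*d^4*t - 145*d^3*t^2 - 55*d^2*t^3 + d*t^4 + t^5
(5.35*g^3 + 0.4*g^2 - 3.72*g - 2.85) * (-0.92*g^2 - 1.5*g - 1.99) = -4.922*g^5 - 8.393*g^4 - 7.8241*g^3 + 7.406*g^2 + 11.6778*g + 5.6715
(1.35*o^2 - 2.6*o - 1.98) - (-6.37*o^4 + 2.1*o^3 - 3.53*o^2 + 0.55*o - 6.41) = 6.37*o^4 - 2.1*o^3 + 4.88*o^2 - 3.15*o + 4.43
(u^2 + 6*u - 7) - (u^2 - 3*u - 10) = 9*u + 3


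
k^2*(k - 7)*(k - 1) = k^4 - 8*k^3 + 7*k^2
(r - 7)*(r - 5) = r^2 - 12*r + 35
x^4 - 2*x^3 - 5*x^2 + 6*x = x*(x - 3)*(x - 1)*(x + 2)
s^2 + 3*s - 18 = (s - 3)*(s + 6)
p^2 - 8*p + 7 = (p - 7)*(p - 1)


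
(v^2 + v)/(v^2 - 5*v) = (v + 1)/(v - 5)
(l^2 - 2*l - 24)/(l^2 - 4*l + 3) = (l^2 - 2*l - 24)/(l^2 - 4*l + 3)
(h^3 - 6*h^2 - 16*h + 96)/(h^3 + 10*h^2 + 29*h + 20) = (h^2 - 10*h + 24)/(h^2 + 6*h + 5)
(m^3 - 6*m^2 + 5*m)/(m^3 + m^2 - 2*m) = (m - 5)/(m + 2)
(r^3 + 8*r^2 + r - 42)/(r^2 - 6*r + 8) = (r^2 + 10*r + 21)/(r - 4)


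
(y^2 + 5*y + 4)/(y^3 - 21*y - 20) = 1/(y - 5)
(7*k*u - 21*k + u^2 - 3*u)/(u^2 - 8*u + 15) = (7*k + u)/(u - 5)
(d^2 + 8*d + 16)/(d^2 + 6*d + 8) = (d + 4)/(d + 2)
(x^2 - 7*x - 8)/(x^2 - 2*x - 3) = (x - 8)/(x - 3)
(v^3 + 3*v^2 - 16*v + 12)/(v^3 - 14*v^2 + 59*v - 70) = (v^2 + 5*v - 6)/(v^2 - 12*v + 35)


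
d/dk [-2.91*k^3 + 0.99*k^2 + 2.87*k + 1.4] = -8.73*k^2 + 1.98*k + 2.87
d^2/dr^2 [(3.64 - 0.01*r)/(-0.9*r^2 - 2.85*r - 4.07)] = ((6.495 - 0.054*r)*(0.9*r^2 + 2.85*r + 4.07) + (0.01*r - 3.64)*(1.8*r + 2.85)*(3.6*r + 5.7))/(0.9*r^2 + 2.85*r + 4.07)^3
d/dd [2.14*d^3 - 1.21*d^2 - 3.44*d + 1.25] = 6.42*d^2 - 2.42*d - 3.44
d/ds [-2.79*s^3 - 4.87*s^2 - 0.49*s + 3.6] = -8.37*s^2 - 9.74*s - 0.49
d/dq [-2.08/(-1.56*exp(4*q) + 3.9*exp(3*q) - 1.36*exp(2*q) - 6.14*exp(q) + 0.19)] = (-12.9792*exp(3*q) + 24.336*exp(2*q) - 5.6576*exp(q) - 12.7712)*exp(q)/(1.56*exp(4*q) - 3.9*exp(3*q) + 1.36*exp(2*q) + 6.14*exp(q) - 0.19)^2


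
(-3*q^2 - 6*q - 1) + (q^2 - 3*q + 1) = -2*q^2 - 9*q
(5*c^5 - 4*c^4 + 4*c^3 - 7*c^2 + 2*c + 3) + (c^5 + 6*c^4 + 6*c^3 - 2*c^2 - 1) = 6*c^5 + 2*c^4 + 10*c^3 - 9*c^2 + 2*c + 2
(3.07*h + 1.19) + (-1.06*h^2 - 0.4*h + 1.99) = -1.06*h^2 + 2.67*h + 3.18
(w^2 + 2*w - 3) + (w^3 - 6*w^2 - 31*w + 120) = w^3 - 5*w^2 - 29*w + 117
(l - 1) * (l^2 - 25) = l^3 - l^2 - 25*l + 25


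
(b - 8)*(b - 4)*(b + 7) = b^3 - 5*b^2 - 52*b + 224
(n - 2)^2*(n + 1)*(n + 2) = n^4 - n^3 - 6*n^2 + 4*n + 8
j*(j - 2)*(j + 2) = j^3 - 4*j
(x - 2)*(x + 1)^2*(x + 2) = x^4 + 2*x^3 - 3*x^2 - 8*x - 4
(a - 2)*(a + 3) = a^2 + a - 6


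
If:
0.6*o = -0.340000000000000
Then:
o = -0.57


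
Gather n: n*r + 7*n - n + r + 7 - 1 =n*(r + 6) + r + 6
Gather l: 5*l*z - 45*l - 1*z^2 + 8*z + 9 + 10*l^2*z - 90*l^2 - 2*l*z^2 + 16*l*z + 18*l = l^2*(10*z - 90) + l*(-2*z^2 + 21*z - 27) - z^2 + 8*z + 9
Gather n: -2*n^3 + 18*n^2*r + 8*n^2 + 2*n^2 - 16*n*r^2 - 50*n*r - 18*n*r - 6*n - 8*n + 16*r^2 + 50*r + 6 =-2*n^3 + n^2*(18*r + 10) + n*(-16*r^2 - 68*r - 14) + 16*r^2 + 50*r + 6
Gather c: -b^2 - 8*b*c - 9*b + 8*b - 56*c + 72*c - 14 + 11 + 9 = -b^2 - b + c*(16 - 8*b) + 6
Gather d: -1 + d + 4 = d + 3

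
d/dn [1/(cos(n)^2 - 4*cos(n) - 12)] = 2*(cos(n) - 2)*sin(n)/(sin(n)^2 + 4*cos(n) + 11)^2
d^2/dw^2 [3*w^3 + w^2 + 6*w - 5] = 18*w + 2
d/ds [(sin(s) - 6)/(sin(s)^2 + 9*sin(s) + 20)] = (12*sin(s) + cos(s)^2 + 73)*cos(s)/(sin(s)^2 + 9*sin(s) + 20)^2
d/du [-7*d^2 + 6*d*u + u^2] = 6*d + 2*u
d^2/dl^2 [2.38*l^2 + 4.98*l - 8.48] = 4.76000000000000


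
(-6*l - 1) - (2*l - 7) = 6 - 8*l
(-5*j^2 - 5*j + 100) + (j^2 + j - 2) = -4*j^2 - 4*j + 98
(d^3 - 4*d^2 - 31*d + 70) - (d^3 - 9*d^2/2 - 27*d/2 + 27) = d^2/2 - 35*d/2 + 43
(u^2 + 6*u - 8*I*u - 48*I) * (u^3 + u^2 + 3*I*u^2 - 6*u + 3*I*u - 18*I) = u^5 + 7*u^4 - 5*I*u^4 + 24*u^3 - 35*I*u^3 + 132*u^2 + 180*I*u - 864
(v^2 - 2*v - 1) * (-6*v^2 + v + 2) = -6*v^4 + 13*v^3 + 6*v^2 - 5*v - 2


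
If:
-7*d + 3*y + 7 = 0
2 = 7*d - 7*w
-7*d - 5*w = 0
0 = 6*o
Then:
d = 5/42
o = 0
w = -1/6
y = -37/18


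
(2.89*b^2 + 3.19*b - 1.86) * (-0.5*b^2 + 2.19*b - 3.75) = -1.445*b^4 + 4.7341*b^3 - 2.9214*b^2 - 16.0359*b + 6.975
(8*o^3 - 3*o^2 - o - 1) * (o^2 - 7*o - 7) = 8*o^5 - 59*o^4 - 36*o^3 + 27*o^2 + 14*o + 7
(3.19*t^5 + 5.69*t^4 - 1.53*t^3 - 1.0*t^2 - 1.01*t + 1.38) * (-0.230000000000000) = -0.7337*t^5 - 1.3087*t^4 + 0.3519*t^3 + 0.23*t^2 + 0.2323*t - 0.3174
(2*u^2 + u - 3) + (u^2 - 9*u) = 3*u^2 - 8*u - 3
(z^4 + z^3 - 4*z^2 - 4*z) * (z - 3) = z^5 - 2*z^4 - 7*z^3 + 8*z^2 + 12*z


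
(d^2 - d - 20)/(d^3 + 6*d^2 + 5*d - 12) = (d - 5)/(d^2 + 2*d - 3)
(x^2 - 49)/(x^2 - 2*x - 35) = (x + 7)/(x + 5)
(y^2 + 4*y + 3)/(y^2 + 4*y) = (y^2 + 4*y + 3)/(y*(y + 4))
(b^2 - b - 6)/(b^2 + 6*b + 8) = (b - 3)/(b + 4)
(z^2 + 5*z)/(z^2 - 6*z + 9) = z*(z + 5)/(z^2 - 6*z + 9)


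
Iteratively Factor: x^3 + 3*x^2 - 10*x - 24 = (x + 4)*(x^2 - x - 6) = (x - 3)*(x + 4)*(x + 2)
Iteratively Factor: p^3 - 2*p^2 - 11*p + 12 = (p - 4)*(p^2 + 2*p - 3) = (p - 4)*(p + 3)*(p - 1)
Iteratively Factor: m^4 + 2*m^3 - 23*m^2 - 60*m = (m + 4)*(m^3 - 2*m^2 - 15*m) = m*(m + 4)*(m^2 - 2*m - 15) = m*(m + 3)*(m + 4)*(m - 5)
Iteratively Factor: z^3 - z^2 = (z)*(z^2 - z) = z^2*(z - 1)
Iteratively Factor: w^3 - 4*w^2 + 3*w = (w)*(w^2 - 4*w + 3) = w*(w - 3)*(w - 1)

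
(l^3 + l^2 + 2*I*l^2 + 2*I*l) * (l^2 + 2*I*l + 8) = l^5 + l^4 + 4*I*l^4 + 4*l^3 + 4*I*l^3 + 4*l^2 + 16*I*l^2 + 16*I*l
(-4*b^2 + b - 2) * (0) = 0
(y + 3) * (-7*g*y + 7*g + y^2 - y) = -7*g*y^2 - 14*g*y + 21*g + y^3 + 2*y^2 - 3*y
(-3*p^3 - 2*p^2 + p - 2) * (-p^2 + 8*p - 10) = 3*p^5 - 22*p^4 + 13*p^3 + 30*p^2 - 26*p + 20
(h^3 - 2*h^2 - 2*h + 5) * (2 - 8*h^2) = -8*h^5 + 16*h^4 + 18*h^3 - 44*h^2 - 4*h + 10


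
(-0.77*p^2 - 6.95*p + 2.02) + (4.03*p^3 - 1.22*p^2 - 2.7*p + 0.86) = 4.03*p^3 - 1.99*p^2 - 9.65*p + 2.88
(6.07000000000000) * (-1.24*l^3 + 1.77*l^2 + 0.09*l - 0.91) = -7.5268*l^3 + 10.7439*l^2 + 0.5463*l - 5.5237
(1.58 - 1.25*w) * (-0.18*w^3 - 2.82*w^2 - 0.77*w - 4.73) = 0.225*w^4 + 3.2406*w^3 - 3.4931*w^2 + 4.6959*w - 7.4734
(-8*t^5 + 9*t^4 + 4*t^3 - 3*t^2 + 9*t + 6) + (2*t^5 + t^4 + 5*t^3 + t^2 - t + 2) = -6*t^5 + 10*t^4 + 9*t^3 - 2*t^2 + 8*t + 8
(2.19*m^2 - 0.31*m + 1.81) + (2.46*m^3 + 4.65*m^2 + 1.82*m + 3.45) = 2.46*m^3 + 6.84*m^2 + 1.51*m + 5.26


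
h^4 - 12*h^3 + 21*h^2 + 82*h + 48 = (h - 8)*(h - 6)*(h + 1)^2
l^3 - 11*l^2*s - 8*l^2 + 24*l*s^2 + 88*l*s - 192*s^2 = (l - 8)*(l - 8*s)*(l - 3*s)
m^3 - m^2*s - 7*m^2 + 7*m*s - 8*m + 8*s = (m - 8)*(m + 1)*(m - s)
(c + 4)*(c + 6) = c^2 + 10*c + 24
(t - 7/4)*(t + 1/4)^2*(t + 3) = t^4 + 7*t^3/4 - 73*t^2/16 - 163*t/64 - 21/64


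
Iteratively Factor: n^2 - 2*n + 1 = (n - 1)*(n - 1)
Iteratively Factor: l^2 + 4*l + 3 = (l + 3)*(l + 1)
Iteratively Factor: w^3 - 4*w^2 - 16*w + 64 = (w + 4)*(w^2 - 8*w + 16) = (w - 4)*(w + 4)*(w - 4)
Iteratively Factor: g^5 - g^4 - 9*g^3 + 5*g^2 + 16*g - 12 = (g + 2)*(g^4 - 3*g^3 - 3*g^2 + 11*g - 6) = (g - 1)*(g + 2)*(g^3 - 2*g^2 - 5*g + 6) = (g - 3)*(g - 1)*(g + 2)*(g^2 + g - 2) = (g - 3)*(g - 1)^2*(g + 2)*(g + 2)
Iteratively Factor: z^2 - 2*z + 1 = (z - 1)*(z - 1)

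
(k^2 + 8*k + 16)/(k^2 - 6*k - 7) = (k^2 + 8*k + 16)/(k^2 - 6*k - 7)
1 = 1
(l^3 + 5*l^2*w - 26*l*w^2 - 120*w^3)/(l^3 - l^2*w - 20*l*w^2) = (l + 6*w)/l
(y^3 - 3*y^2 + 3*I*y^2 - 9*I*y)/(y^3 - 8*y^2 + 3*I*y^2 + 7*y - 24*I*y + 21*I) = y*(y - 3)/(y^2 - 8*y + 7)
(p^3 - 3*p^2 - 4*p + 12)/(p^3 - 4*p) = (p - 3)/p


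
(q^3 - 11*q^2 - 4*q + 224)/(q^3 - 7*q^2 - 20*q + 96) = (q - 7)/(q - 3)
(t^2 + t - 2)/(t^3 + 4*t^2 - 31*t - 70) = (t - 1)/(t^2 + 2*t - 35)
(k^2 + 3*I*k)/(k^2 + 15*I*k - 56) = k*(k + 3*I)/(k^2 + 15*I*k - 56)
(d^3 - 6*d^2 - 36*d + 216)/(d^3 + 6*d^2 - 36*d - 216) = (d - 6)/(d + 6)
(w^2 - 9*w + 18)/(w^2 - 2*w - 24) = (w - 3)/(w + 4)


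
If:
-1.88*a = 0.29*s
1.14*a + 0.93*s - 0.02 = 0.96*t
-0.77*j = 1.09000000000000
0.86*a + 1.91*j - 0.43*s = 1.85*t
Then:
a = 0.20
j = -1.42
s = -1.32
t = -1.06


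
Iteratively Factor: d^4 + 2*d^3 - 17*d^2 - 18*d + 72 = (d - 3)*(d^3 + 5*d^2 - 2*d - 24) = (d - 3)*(d - 2)*(d^2 + 7*d + 12) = (d - 3)*(d - 2)*(d + 3)*(d + 4)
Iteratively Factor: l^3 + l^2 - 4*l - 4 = (l + 1)*(l^2 - 4) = (l + 1)*(l + 2)*(l - 2)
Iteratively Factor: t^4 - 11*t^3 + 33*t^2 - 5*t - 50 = (t - 5)*(t^3 - 6*t^2 + 3*t + 10) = (t - 5)^2*(t^2 - t - 2) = (t - 5)^2*(t + 1)*(t - 2)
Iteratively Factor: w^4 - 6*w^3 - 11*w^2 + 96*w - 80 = (w - 4)*(w^3 - 2*w^2 - 19*w + 20) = (w - 4)*(w + 4)*(w^2 - 6*w + 5) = (w - 4)*(w - 1)*(w + 4)*(w - 5)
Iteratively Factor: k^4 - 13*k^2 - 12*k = (k - 4)*(k^3 + 4*k^2 + 3*k) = k*(k - 4)*(k^2 + 4*k + 3) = k*(k - 4)*(k + 1)*(k + 3)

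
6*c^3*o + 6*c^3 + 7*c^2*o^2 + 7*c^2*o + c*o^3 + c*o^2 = (c + o)*(6*c + o)*(c*o + c)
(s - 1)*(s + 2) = s^2 + s - 2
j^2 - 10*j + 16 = (j - 8)*(j - 2)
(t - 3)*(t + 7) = t^2 + 4*t - 21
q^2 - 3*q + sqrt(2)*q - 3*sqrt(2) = (q - 3)*(q + sqrt(2))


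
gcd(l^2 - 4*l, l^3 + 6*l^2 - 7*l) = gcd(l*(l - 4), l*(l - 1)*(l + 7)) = l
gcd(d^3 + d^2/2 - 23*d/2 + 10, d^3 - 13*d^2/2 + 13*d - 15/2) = d^2 - 7*d/2 + 5/2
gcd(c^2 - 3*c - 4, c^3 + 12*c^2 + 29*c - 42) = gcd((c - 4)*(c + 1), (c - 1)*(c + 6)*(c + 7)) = 1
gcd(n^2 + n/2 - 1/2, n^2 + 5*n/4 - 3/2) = 1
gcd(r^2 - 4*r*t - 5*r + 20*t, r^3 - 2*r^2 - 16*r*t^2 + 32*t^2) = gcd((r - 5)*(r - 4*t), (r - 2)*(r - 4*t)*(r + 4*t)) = r - 4*t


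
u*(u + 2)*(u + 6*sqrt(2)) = u^3 + 2*u^2 + 6*sqrt(2)*u^2 + 12*sqrt(2)*u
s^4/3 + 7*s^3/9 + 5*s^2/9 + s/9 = s*(s/3 + 1/3)*(s + 1/3)*(s + 1)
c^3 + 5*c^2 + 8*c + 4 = (c + 1)*(c + 2)^2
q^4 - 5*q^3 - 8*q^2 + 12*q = q*(q - 6)*(q - 1)*(q + 2)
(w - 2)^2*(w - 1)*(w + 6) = w^4 + w^3 - 22*w^2 + 44*w - 24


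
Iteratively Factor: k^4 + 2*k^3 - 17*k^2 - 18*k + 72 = (k + 4)*(k^3 - 2*k^2 - 9*k + 18) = (k - 3)*(k + 4)*(k^2 + k - 6) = (k - 3)*(k + 3)*(k + 4)*(k - 2)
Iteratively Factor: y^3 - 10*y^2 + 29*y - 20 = (y - 5)*(y^2 - 5*y + 4) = (y - 5)*(y - 4)*(y - 1)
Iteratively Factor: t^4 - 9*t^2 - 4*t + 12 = (t - 1)*(t^3 + t^2 - 8*t - 12) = (t - 3)*(t - 1)*(t^2 + 4*t + 4) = (t - 3)*(t - 1)*(t + 2)*(t + 2)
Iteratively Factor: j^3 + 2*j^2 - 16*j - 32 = (j - 4)*(j^2 + 6*j + 8) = (j - 4)*(j + 4)*(j + 2)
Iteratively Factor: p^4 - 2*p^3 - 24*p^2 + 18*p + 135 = (p - 3)*(p^3 + p^2 - 21*p - 45) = (p - 5)*(p - 3)*(p^2 + 6*p + 9) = (p - 5)*(p - 3)*(p + 3)*(p + 3)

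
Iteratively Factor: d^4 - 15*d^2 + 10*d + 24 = (d - 3)*(d^3 + 3*d^2 - 6*d - 8) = (d - 3)*(d + 1)*(d^2 + 2*d - 8) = (d - 3)*(d + 1)*(d + 4)*(d - 2)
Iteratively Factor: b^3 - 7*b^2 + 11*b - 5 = (b - 1)*(b^2 - 6*b + 5) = (b - 5)*(b - 1)*(b - 1)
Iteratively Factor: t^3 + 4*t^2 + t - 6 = (t + 2)*(t^2 + 2*t - 3) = (t + 2)*(t + 3)*(t - 1)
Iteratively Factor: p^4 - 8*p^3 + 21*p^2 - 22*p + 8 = (p - 1)*(p^3 - 7*p^2 + 14*p - 8) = (p - 1)^2*(p^2 - 6*p + 8) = (p - 2)*(p - 1)^2*(p - 4)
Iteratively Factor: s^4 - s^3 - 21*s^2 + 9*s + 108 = (s + 3)*(s^3 - 4*s^2 - 9*s + 36) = (s - 4)*(s + 3)*(s^2 - 9) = (s - 4)*(s + 3)^2*(s - 3)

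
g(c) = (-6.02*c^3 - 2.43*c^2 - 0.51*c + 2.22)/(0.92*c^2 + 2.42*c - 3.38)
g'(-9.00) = -4.39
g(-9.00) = 85.06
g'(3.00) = -4.74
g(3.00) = -15.11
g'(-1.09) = 3.25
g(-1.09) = -1.56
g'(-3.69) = 24321.78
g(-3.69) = 1260.21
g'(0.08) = -0.23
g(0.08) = -0.68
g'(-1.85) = 12.79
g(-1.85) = -7.00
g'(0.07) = -0.25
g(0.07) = -0.68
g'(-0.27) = -0.15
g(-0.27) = -0.58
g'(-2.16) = 21.61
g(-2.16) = -12.20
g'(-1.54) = 7.61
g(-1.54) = -3.90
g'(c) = (-1.84*c - 2.42)*(-6.02*c^3 - 2.43*c^2 - 0.51*c + 2.22)/(0.92*c^2 + 2.42*c - 3.38)^2 + (-18.06*c^2 - 4.86*c - 0.51)/(0.92*c^2 + 2.42*c - 3.38)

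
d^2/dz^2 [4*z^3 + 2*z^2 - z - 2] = 24*z + 4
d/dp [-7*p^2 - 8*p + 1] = -14*p - 8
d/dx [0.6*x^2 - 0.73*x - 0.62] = 1.2*x - 0.73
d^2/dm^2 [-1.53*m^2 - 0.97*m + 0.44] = -3.06000000000000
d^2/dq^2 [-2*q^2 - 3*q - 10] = -4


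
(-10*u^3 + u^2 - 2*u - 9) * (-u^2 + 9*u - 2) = 10*u^5 - 91*u^4 + 31*u^3 - 11*u^2 - 77*u + 18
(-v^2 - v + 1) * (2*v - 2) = -2*v^3 + 4*v - 2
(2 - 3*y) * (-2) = 6*y - 4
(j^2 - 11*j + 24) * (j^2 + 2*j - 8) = j^4 - 9*j^3 - 6*j^2 + 136*j - 192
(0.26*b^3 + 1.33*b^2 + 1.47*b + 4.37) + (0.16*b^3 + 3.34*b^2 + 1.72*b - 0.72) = 0.42*b^3 + 4.67*b^2 + 3.19*b + 3.65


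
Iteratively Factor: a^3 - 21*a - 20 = (a + 4)*(a^2 - 4*a - 5) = (a + 1)*(a + 4)*(a - 5)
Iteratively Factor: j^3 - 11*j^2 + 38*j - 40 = (j - 5)*(j^2 - 6*j + 8) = (j - 5)*(j - 2)*(j - 4)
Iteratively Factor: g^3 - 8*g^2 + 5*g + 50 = (g + 2)*(g^2 - 10*g + 25) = (g - 5)*(g + 2)*(g - 5)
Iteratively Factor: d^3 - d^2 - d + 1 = (d - 1)*(d^2 - 1) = (d - 1)*(d + 1)*(d - 1)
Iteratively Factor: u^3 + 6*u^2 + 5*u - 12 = (u + 3)*(u^2 + 3*u - 4) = (u + 3)*(u + 4)*(u - 1)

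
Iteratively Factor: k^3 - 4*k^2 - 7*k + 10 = (k - 5)*(k^2 + k - 2) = (k - 5)*(k - 1)*(k + 2)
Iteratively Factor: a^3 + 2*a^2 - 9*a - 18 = (a + 2)*(a^2 - 9) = (a - 3)*(a + 2)*(a + 3)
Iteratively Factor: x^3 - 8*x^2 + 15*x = (x)*(x^2 - 8*x + 15) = x*(x - 3)*(x - 5)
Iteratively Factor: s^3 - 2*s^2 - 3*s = (s)*(s^2 - 2*s - 3) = s*(s - 3)*(s + 1)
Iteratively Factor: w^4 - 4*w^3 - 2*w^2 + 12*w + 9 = (w + 1)*(w^3 - 5*w^2 + 3*w + 9) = (w - 3)*(w + 1)*(w^2 - 2*w - 3) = (w - 3)*(w + 1)^2*(w - 3)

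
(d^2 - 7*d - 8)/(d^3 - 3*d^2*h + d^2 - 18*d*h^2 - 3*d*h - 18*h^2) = (d - 8)/(d^2 - 3*d*h - 18*h^2)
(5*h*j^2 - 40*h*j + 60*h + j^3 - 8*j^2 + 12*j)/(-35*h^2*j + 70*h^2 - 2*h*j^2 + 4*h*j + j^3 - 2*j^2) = (6 - j)/(7*h - j)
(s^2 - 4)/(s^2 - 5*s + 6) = (s + 2)/(s - 3)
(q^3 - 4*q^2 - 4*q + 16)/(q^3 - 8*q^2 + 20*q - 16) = (q + 2)/(q - 2)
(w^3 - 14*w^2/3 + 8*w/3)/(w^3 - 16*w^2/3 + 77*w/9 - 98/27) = 9*w*(w - 4)/(9*w^2 - 42*w + 49)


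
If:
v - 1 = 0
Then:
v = 1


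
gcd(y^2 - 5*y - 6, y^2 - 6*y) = y - 6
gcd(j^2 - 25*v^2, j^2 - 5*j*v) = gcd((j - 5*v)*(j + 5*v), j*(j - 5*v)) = -j + 5*v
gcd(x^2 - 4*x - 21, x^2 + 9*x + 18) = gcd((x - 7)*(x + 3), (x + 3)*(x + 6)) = x + 3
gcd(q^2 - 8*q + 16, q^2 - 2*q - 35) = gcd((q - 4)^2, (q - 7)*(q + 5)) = 1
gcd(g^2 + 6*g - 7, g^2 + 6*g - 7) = g^2 + 6*g - 7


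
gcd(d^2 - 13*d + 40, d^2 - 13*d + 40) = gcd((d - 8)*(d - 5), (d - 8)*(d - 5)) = d^2 - 13*d + 40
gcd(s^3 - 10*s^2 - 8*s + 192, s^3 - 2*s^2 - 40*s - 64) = s^2 - 4*s - 32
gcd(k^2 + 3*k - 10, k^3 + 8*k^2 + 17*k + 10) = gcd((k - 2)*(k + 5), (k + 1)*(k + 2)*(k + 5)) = k + 5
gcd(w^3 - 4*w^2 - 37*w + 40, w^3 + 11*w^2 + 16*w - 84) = 1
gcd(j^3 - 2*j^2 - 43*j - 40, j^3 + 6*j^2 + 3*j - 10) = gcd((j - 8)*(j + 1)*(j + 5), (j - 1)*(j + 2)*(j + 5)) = j + 5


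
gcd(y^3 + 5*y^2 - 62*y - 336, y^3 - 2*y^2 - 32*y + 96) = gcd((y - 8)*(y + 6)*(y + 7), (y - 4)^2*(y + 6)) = y + 6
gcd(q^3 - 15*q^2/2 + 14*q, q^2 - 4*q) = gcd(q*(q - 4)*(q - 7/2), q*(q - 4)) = q^2 - 4*q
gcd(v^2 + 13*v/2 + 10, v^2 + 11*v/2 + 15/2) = v + 5/2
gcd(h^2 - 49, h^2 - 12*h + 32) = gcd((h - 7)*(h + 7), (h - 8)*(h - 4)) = 1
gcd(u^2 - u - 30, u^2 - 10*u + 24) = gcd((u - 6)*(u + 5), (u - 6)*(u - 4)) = u - 6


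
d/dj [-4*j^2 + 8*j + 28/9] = 8 - 8*j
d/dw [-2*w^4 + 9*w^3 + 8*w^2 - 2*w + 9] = -8*w^3 + 27*w^2 + 16*w - 2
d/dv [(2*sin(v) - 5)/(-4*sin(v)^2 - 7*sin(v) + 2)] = (8*sin(v)^2 - 40*sin(v) - 31)*cos(v)/((sin(v) + 2)^2*(4*sin(v) - 1)^2)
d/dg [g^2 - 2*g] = 2*g - 2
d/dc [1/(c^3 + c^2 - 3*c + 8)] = (-3*c^2 - 2*c + 3)/(c^3 + c^2 - 3*c + 8)^2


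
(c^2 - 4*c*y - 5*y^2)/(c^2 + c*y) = (c - 5*y)/c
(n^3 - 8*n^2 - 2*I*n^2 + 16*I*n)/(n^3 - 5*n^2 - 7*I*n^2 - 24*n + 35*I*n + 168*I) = n*(n - 2*I)/(n^2 + n*(3 - 7*I) - 21*I)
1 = 1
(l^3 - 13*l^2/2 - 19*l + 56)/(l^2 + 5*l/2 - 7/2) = (l^2 - 10*l + 16)/(l - 1)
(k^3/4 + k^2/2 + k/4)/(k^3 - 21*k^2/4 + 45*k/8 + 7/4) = 2*k*(k^2 + 2*k + 1)/(8*k^3 - 42*k^2 + 45*k + 14)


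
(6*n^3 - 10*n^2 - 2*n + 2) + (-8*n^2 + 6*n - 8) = 6*n^3 - 18*n^2 + 4*n - 6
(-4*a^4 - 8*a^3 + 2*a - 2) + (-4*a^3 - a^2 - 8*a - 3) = -4*a^4 - 12*a^3 - a^2 - 6*a - 5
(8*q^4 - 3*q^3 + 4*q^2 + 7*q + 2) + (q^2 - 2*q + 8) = 8*q^4 - 3*q^3 + 5*q^2 + 5*q + 10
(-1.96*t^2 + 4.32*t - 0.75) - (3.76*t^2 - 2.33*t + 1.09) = -5.72*t^2 + 6.65*t - 1.84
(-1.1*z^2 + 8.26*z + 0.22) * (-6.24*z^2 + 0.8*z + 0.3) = 6.864*z^4 - 52.4224*z^3 + 4.9052*z^2 + 2.654*z + 0.066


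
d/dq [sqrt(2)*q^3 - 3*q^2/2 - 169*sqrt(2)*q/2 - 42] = 3*sqrt(2)*q^2 - 3*q - 169*sqrt(2)/2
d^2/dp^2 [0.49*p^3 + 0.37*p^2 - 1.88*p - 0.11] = 2.94*p + 0.74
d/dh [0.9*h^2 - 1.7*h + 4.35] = 1.8*h - 1.7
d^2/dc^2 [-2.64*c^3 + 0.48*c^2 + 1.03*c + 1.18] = 0.96 - 15.84*c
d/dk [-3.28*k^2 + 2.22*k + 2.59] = 2.22 - 6.56*k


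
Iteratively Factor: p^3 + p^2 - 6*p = (p)*(p^2 + p - 6) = p*(p + 3)*(p - 2)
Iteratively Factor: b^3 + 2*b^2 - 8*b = (b)*(b^2 + 2*b - 8) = b*(b + 4)*(b - 2)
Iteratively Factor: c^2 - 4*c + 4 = (c - 2)*(c - 2)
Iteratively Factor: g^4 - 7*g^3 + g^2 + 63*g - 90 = (g + 3)*(g^3 - 10*g^2 + 31*g - 30) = (g - 2)*(g + 3)*(g^2 - 8*g + 15) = (g - 3)*(g - 2)*(g + 3)*(g - 5)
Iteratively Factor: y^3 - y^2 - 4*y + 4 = (y + 2)*(y^2 - 3*y + 2) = (y - 1)*(y + 2)*(y - 2)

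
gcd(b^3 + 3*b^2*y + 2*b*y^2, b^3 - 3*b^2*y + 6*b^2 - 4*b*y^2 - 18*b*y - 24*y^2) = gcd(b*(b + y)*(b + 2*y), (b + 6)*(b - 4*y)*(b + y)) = b + y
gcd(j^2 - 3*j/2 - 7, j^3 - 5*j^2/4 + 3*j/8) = 1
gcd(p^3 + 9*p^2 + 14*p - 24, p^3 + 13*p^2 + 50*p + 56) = p + 4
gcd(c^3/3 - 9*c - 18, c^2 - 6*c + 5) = 1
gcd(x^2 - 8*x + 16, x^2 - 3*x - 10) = 1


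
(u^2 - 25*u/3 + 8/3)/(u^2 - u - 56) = (u - 1/3)/(u + 7)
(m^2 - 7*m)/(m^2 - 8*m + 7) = m/(m - 1)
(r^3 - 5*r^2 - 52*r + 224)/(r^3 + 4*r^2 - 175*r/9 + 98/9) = 9*(r^2 - 12*r + 32)/(9*r^2 - 27*r + 14)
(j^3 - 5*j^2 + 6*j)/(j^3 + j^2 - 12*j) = (j - 2)/(j + 4)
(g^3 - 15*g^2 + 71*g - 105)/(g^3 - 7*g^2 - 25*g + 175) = (g - 3)/(g + 5)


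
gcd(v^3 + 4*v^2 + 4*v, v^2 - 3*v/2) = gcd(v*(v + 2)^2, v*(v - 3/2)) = v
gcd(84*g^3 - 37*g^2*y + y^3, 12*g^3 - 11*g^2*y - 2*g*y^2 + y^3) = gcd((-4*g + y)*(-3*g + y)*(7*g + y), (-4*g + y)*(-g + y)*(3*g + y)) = -4*g + y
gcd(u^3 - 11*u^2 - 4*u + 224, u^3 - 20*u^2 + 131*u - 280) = u^2 - 15*u + 56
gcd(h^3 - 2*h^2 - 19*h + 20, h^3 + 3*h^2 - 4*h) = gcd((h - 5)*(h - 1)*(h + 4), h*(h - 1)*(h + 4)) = h^2 + 3*h - 4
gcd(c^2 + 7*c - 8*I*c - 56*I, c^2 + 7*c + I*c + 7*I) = c + 7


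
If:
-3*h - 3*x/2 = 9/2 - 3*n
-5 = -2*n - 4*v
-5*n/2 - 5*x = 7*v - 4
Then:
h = 9*x/2 + 13/4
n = 5*x + 19/4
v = -5*x/2 - 9/8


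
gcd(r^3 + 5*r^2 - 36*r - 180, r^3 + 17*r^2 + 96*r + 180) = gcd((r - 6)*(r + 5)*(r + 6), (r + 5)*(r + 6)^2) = r^2 + 11*r + 30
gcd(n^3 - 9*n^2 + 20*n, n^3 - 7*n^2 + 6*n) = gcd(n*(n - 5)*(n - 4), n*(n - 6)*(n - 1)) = n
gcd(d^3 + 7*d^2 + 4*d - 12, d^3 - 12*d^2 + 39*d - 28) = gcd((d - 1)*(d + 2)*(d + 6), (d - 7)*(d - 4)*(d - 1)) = d - 1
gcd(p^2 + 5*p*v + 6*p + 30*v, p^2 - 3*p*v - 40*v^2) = p + 5*v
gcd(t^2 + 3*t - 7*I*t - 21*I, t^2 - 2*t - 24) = 1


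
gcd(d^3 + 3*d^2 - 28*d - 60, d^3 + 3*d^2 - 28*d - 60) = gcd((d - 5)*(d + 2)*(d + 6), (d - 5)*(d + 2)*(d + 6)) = d^3 + 3*d^2 - 28*d - 60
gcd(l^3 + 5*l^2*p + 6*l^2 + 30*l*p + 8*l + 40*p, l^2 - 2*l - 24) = l + 4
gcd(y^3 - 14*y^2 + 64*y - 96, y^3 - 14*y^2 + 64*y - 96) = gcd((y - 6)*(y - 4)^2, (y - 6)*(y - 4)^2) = y^3 - 14*y^2 + 64*y - 96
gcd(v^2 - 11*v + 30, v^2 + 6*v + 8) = 1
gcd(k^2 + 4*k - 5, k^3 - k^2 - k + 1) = k - 1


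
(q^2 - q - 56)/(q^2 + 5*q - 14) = (q - 8)/(q - 2)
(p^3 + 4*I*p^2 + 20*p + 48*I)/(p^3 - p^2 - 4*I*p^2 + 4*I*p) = (p^2 + 8*I*p - 12)/(p*(p - 1))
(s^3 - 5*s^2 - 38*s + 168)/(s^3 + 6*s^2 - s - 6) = (s^2 - 11*s + 28)/(s^2 - 1)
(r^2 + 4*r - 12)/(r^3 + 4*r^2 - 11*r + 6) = (r - 2)/(r^2 - 2*r + 1)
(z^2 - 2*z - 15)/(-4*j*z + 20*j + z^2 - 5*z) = (z + 3)/(-4*j + z)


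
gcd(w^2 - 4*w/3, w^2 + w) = w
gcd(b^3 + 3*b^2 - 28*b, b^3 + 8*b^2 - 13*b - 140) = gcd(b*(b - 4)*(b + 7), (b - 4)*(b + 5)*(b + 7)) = b^2 + 3*b - 28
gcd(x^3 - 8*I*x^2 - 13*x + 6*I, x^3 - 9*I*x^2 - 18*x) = x - 6*I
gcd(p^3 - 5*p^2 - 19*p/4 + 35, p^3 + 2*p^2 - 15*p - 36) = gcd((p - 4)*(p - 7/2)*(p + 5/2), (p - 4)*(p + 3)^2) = p - 4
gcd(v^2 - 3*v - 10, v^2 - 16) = 1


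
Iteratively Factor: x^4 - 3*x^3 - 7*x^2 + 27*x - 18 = (x - 1)*(x^3 - 2*x^2 - 9*x + 18) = (x - 2)*(x - 1)*(x^2 - 9) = (x - 3)*(x - 2)*(x - 1)*(x + 3)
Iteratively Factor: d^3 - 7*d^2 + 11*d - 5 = (d - 1)*(d^2 - 6*d + 5) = (d - 5)*(d - 1)*(d - 1)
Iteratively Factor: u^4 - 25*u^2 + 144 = (u + 3)*(u^3 - 3*u^2 - 16*u + 48) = (u - 3)*(u + 3)*(u^2 - 16) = (u - 4)*(u - 3)*(u + 3)*(u + 4)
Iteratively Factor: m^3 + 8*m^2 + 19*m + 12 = (m + 4)*(m^2 + 4*m + 3) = (m + 1)*(m + 4)*(m + 3)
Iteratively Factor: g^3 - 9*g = (g - 3)*(g^2 + 3*g) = g*(g - 3)*(g + 3)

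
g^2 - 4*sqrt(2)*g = g*(g - 4*sqrt(2))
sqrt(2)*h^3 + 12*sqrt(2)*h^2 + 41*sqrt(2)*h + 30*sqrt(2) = (h + 5)*(h + 6)*(sqrt(2)*h + sqrt(2))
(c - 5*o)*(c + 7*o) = c^2 + 2*c*o - 35*o^2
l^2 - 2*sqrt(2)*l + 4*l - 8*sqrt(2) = (l + 4)*(l - 2*sqrt(2))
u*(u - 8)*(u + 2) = u^3 - 6*u^2 - 16*u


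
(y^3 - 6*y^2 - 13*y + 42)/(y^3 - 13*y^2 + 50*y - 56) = (y + 3)/(y - 4)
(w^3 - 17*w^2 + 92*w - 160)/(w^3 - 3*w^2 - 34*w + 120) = (w - 8)/(w + 6)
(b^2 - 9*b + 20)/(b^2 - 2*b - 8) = (b - 5)/(b + 2)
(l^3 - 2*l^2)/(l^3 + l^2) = (l - 2)/(l + 1)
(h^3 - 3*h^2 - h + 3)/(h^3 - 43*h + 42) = (h^2 - 2*h - 3)/(h^2 + h - 42)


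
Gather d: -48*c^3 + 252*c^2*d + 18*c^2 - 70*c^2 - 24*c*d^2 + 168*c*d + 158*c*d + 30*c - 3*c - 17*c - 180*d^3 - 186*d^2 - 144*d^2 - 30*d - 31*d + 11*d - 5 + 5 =-48*c^3 - 52*c^2 + 10*c - 180*d^3 + d^2*(-24*c - 330) + d*(252*c^2 + 326*c - 50)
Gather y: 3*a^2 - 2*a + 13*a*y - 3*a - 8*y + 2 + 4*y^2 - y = 3*a^2 - 5*a + 4*y^2 + y*(13*a - 9) + 2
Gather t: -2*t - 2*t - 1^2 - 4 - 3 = -4*t - 8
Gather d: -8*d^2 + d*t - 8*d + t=-8*d^2 + d*(t - 8) + t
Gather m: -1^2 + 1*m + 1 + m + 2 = 2*m + 2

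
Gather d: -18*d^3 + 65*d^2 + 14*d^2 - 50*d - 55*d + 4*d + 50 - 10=-18*d^3 + 79*d^2 - 101*d + 40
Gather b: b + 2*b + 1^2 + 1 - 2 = 3*b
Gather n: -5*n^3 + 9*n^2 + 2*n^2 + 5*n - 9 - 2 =-5*n^3 + 11*n^2 + 5*n - 11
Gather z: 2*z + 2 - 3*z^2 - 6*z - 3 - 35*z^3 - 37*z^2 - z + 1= -35*z^3 - 40*z^2 - 5*z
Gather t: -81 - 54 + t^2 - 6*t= t^2 - 6*t - 135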